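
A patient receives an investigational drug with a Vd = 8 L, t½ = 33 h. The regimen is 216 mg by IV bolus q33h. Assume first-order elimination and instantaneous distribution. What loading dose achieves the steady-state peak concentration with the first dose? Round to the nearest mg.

432 mg

f = (1/2)^(33/33) ≈ 0.500000; accumulation ratio R = 1/(1−f) ≈ 2.00000.
Loading dose to hit Cmax,ss on first dose: D_load = D_maint·R ≈ 216 × 2.00000 ≈ 432.00 mg.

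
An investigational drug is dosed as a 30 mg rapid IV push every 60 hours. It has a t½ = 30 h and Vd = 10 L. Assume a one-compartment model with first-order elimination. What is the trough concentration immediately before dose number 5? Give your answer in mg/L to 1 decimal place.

f = (1/2)^(τ/t½) = (1/2)^(60/30) ≈ 0.2500.
C₀ = D/Vd = 30/10 ≈ 3.000 mg/L.
Before the 5th dose, 4 doses have been given. Superposition: Cmin = C₀·(f + f² + … + f^4).
≈ 3.000 × (0.2500 + 0.0625 + 0.0156 + 0.0039) ≈ 3.000 × 0.3320 ≈ 0.996 mg/L.

1.0 mg/L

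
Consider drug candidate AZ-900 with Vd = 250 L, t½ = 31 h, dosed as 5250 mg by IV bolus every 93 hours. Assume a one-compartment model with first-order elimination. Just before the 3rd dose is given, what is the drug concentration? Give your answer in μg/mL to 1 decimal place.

3.0 μg/mL

f = (1/2)^(τ/t½) = (1/2)^(93/31) ≈ 0.1250.
C₀ = D/Vd = 5250/250 ≈ 21.000 μg/mL.
Before the 3rd dose, 2 doses have been given. Superposition: Cmin = C₀·(f + f²).
≈ 21.000 × (0.1250 + 0.0156) ≈ 21.000 × 0.1406 ≈ 2.953 μg/mL.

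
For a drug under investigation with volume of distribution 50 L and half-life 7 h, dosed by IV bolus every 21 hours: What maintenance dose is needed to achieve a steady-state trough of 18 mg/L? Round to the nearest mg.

τ/t½ = 21/7 ≈ 3, so f = (1/2)^(21/7) ≈ 0.125000.
Cmin,ss = (D/Vd)·f/(1−f), so D = Cmin,ss·Vd·(1−f)/f.
D = 18 × 50 × (1−f)/f ≈ 18 × 50 × 7.00000 ≈ 6300.00 mg.

6300 mg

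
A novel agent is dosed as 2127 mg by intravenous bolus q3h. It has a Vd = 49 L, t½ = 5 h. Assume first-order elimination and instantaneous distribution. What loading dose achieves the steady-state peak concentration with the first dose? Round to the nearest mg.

6251 mg

f = (1/2)^(3/5) ≈ 0.659754; accumulation ratio R = 1/(1−f) ≈ 2.93905.
Loading dose to hit Cmax,ss on first dose: D_load = D_maint·R ≈ 2127 × 2.93905 ≈ 6251.36 mg.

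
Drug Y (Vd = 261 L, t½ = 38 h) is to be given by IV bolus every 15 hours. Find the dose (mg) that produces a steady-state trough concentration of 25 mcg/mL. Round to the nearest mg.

2053 mg

τ/t½ = 15/38 ≈ 0.39474, so f = (1/2)^(15/38) ≈ 0.760628.
Cmin,ss = (D/Vd)·f/(1−f), so D = Cmin,ss·Vd·(1−f)/f.
D = 25 × 261 × (1−f)/f ≈ 25 × 261 × 0.31470 ≈ 2053.42 mg.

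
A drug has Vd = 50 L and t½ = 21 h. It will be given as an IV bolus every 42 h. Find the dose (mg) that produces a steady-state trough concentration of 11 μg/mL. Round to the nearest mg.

1650 mg

τ/t½ = 42/21 ≈ 2, so f = (1/2)^(42/21) ≈ 0.250000.
Cmin,ss = (D/Vd)·f/(1−f), so D = Cmin,ss·Vd·(1−f)/f.
D = 11 × 50 × (1−f)/f ≈ 11 × 50 × 3.00000 ≈ 1650.00 mg.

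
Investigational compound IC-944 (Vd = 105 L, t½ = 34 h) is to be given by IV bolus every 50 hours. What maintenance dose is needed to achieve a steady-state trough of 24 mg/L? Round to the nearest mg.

4464 mg

τ/t½ = 50/34 ≈ 1.4706, so f = (1/2)^(50/34) ≈ 0.360835.
Cmin,ss = (D/Vd)·f/(1−f), so D = Cmin,ss·Vd·(1−f)/f.
D = 24 × 105 × (1−f)/f ≈ 24 × 105 × 1.77135 ≈ 4463.80 mg.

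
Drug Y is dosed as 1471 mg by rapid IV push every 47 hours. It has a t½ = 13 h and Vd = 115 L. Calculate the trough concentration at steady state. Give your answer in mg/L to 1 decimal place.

1.1 mg/L

τ/t½ = 47/13 ≈ 3.6154, so fraction remaining f = (1/2)^(47/13) ≈ 0.0816.
Accumulation ratio R = 1/(1 − f) ≈ 1/0.9184 ≈ 1.0889.
Single-dose peak C₀ = D/Vd = 1471/115 ≈ 12.791 mg/L.
Steady-state peak Cmax,ss = C₀·R ≈ 12.791 × 1.0889 ≈ 13.928 mg/L.
One interval later, Cmin,ss = Cmax,ss·e^(−kτ) ≈ 13.928 × 0.0816 ≈ 1.137 mg/L.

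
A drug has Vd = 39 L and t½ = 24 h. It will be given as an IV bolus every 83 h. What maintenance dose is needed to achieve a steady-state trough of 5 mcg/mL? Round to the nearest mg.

τ/t½ = 83/24 ≈ 3.4583, so f = (1/2)^(83/24) ≈ 0.090978.
Cmin,ss = (D/Vd)·f/(1−f), so D = Cmin,ss·Vd·(1−f)/f.
D = 5 × 39 × (1−f)/f ≈ 5 × 39 × 9.99167 ≈ 1948.38 mg.

1948 mg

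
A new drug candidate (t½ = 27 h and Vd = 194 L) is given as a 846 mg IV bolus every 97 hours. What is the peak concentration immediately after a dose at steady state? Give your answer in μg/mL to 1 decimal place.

4.8 μg/mL

τ/t½ = 97/27 ≈ 3.5926, so fraction remaining f = (1/2)^(97/27) ≈ 0.0829.
Accumulation ratio R = 1/(1 − f) ≈ 1/0.9171 ≈ 1.0904.
Each bolus raises the concentration by D/Vd = 846/194 ≈ 4.361 μg/mL.
Cmax,ss = C₀/(1 − f) ≈ 4.361/0.9171 ≈ 4.755 μg/mL.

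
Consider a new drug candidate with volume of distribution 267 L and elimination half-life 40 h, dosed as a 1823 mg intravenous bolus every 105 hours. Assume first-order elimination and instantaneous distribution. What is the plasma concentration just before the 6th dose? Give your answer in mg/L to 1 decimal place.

1.3 mg/L

f = (1/2)^(τ/t½) = (1/2)^(105/40) ≈ 0.1621.
C₀ = D/Vd = 1823/267 ≈ 6.828 mg/L.
Before the 6th dose, 5 doses have been given. Superposition: Cmin = C₀·(f + f² + … + f^5).
≈ 6.828 × (0.1621 + 0.0263 + 0.0043 + 0.0007 + 0.0001) ≈ 6.828 × 0.1935 ≈ 1.321 mg/L.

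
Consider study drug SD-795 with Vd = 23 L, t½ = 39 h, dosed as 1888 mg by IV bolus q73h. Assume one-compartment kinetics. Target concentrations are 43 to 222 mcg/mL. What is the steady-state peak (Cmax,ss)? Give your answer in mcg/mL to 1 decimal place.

112.9 mcg/mL

k = ln2/t½ = ln2/39 ≈ 0.017773 h⁻¹; fraction remaining f = e^(−kτ) = e^(−0.017773×73) ≈ 0.2732.
At steady state, accumulation factor R = 1/(1 − e^(−kτ)) ≈ 1.3759.
Single-dose peak C₀ = D/Vd = 1888/23 ≈ 82.087 mcg/mL.
Steady-state peak Cmax,ss = C₀·R ≈ 82.087 × 1.3759 ≈ 112.944 mcg/mL.
Peak 112.9 mcg/mL vs MTC 222 mcg/mL: below toxic threshold.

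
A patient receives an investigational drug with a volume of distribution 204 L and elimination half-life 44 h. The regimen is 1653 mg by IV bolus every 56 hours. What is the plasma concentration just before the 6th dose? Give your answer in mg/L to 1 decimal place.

5.7 mg/L

f = (1/2)^(τ/t½) = (1/2)^(56/44) ≈ 0.4139.
C₀ = D/Vd = 1653/204 ≈ 8.103 mg/L.
Before the 6th dose, 5 doses have been given. Superposition: Cmin = C₀·(f + f² + … + f^5).
≈ 8.103 × (0.4139 + 0.1713 + 0.0709 + 0.0293 + 0.0121) ≈ 8.103 × 0.6975 ≈ 5.652 mg/L.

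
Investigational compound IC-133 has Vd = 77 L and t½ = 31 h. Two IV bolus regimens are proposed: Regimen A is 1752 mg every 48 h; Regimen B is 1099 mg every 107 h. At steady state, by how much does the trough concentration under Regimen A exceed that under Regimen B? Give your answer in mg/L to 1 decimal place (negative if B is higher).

10.4 mg/L

Regimen A: f = (1/2)^(48/31) ≈ 0.3419; Cmin,ss = (1752/77)·f/(1−f) ≈ 11.821 mg/L.
Regimen B: f = (1/2)^(107/31) ≈ 0.0914; Cmin,ss = (1099/77)·f/(1−f) ≈ 1.436 mg/L.
Difference ≈ 11.821 − 1.436 ≈ 10.385 mg/L.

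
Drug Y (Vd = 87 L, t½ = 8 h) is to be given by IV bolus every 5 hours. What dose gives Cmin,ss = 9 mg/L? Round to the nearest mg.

τ/t½ = 5/8 ≈ 0.625, so f = (1/2)^(5/8) ≈ 0.648420.
Cmin,ss = (D/Vd)·f/(1−f), so D = Cmin,ss·Vd·(1−f)/f.
D = 9 × 87 × (1−f)/f ≈ 9 × 87 × 0.54221 ≈ 424.55 mg.

425 mg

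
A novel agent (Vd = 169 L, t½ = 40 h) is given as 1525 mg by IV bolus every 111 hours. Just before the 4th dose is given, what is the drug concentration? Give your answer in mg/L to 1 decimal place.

1.5 mg/L

f = (1/2)^(τ/t½) = (1/2)^(111/40) ≈ 0.1461.
C₀ = D/Vd = 1525/169 ≈ 9.024 mg/L.
Before the 4th dose, 3 doses have been given. Superposition: Cmin = C₀·(f + f² + … + f^3).
≈ 9.024 × (0.1461 + 0.0213 + 0.0031) ≈ 9.024 × 0.1705 ≈ 1.539 mg/L.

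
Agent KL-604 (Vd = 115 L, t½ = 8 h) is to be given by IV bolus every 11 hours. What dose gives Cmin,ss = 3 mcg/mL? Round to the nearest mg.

τ/t½ = 11/8 ≈ 1.375, so f = (1/2)^(11/8) ≈ 0.385553.
Cmin,ss = (D/Vd)·f/(1−f), so D = Cmin,ss·Vd·(1−f)/f.
D = 3 × 115 × (1−f)/f ≈ 3 × 115 × 1.59368 ≈ 549.82 mg.

550 mg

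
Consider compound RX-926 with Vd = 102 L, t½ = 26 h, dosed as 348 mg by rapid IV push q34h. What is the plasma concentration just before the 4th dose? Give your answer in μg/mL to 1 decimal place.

f = (1/2)^(τ/t½) = (1/2)^(34/26) ≈ 0.4040.
C₀ = D/Vd = 348/102 ≈ 3.412 μg/mL.
Before the 4th dose, 3 doses have been given. Superposition: Cmin = C₀·(f + f² + … + f^3).
≈ 3.412 × (0.4040 + 0.1632 + 0.0659) ≈ 3.412 × 0.6331 ≈ 2.160 μg/mL.

2.2 μg/mL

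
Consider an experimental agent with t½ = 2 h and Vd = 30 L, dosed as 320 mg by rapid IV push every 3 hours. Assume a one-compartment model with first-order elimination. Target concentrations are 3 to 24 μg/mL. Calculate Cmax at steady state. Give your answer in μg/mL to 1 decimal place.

Over one 3-h interval, 3/2 ≈ 1.5 half-lives elapse, leaving f ≈ 0.3536 of each dose.
Accumulation ratio R = 1/(1 − f) ≈ 1/0.6464 ≈ 1.5470.
Single-dose peak C₀ = D/Vd = 320/30 ≈ 10.667 μg/mL.
Cmax,ss = C₀/(1 − f) ≈ 10.667/0.6464 ≈ 16.502 μg/mL.
Peak 16.5 μg/mL vs MTC 24 μg/mL: below toxic threshold.

16.5 μg/mL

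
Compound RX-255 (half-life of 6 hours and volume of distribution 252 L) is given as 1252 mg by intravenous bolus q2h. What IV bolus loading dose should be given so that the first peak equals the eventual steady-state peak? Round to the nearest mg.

f = (1/2)^(2/6) ≈ 0.793701; accumulation ratio R = 1/(1−f) ≈ 4.84733.
Loading dose to hit Cmax,ss on first dose: D_load = D_maint·R ≈ 1252 × 4.84733 ≈ 6068.86 mg.

6069 mg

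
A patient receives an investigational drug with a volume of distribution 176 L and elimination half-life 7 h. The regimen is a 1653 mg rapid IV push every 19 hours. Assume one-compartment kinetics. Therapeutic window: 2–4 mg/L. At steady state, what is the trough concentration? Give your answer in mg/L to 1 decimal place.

k = ln2/t½ = ln2/7 ≈ 0.099021 h⁻¹; fraction remaining f = e^(−kτ) = e^(−0.099021×19) ≈ 0.1524.
Single-dose peak C₀ = D/Vd = 1653/176 ≈ 9.392 mg/L.
Steady-state trough Cmin,ss = C₀·f/(1−f) ≈ 9.392 × 0.1524/0.8476 ≈ 1.689 mg/L.
Trough 1.7 mg/L vs MEC 2 mg/L: subtherapeutic.

1.7 mg/L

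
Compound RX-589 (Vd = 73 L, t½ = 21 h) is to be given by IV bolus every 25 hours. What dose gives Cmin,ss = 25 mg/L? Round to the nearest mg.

2340 mg

τ/t½ = 25/21 ≈ 1.1905, so f = (1/2)^(25/21) ≈ 0.438158.
Cmin,ss = (D/Vd)·f/(1−f), so D = Cmin,ss·Vd·(1−f)/f.
D = 25 × 73 × (1−f)/f ≈ 25 × 73 × 1.28228 ≈ 2340.16 mg.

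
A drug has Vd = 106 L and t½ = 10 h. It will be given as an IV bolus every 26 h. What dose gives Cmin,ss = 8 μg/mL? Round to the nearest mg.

τ/t½ = 26/10 ≈ 2.6, so f = (1/2)^(26/10) ≈ 0.164938.
Cmin,ss = (D/Vd)·f/(1−f), so D = Cmin,ss·Vd·(1−f)/f.
D = 8 × 106 × (1−f)/f ≈ 8 × 106 × 5.06288 ≈ 4293.32 mg.

4293 mg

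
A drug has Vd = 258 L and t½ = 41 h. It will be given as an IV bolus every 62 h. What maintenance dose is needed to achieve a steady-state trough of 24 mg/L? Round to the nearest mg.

11470 mg

τ/t½ = 62/41 ≈ 1.5122, so f = (1/2)^(62/41) ≈ 0.350577.
Cmin,ss = (D/Vd)·f/(1−f), so D = Cmin,ss·Vd·(1−f)/f.
D = 24 × 258 × (1−f)/f ≈ 24 × 258 × 1.85244 ≈ 11470.31 mg.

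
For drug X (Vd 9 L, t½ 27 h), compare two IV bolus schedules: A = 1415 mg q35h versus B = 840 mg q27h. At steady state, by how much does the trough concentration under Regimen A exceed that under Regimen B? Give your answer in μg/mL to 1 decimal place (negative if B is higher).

Regimen A: f = (1/2)^(35/27) ≈ 0.4072; Cmin,ss = (1415/9)·f/(1−f) ≈ 107.997 μg/mL.
Regimen B: f = (1/2)^(27/27) ≈ 0.5000; Cmin,ss = (840/9)·f/(1−f) ≈ 93.333 μg/mL.
Difference ≈ 107.997 − 93.333 ≈ 14.664 μg/mL.

14.7 μg/mL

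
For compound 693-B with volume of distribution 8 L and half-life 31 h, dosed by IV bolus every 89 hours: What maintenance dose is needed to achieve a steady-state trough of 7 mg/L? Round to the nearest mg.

τ/t½ = 89/31 ≈ 2.871, so f = (1/2)^(89/31) ≈ 0.136695.
Cmin,ss = (D/Vd)·f/(1−f), so D = Cmin,ss·Vd·(1−f)/f.
D = 7 × 8 × (1−f)/f ≈ 7 × 8 × 6.31556 ≈ 353.67 mg.

354 mg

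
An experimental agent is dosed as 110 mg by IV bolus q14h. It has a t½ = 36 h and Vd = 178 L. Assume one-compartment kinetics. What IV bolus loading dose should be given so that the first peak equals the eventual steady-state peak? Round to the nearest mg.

f = (1/2)^(14/36) ≈ 0.763718; accumulation ratio R = 1/(1−f) ≈ 4.23223.
Loading dose to hit Cmax,ss on first dose: D_load = D_maint·R ≈ 110 × 4.23223 ≈ 465.55 mg.

466 mg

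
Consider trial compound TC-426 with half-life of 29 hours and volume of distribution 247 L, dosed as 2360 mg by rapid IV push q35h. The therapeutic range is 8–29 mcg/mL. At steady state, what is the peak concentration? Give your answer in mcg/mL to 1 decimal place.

16.9 mcg/mL

τ/t½ = 35/29 ≈ 1.2069, so fraction remaining f = (1/2)^(35/29) ≈ 0.4332.
Accumulation ratio R = 1/(1 − f) ≈ 1/0.5668 ≈ 1.7643.
Each bolus raises the concentration by D/Vd = 2360/247 ≈ 9.555 mcg/mL.
Steady-state peak Cmax,ss = C₀·R ≈ 9.555 × 1.7643 ≈ 16.858 mcg/mL.
Peak 16.9 mcg/mL vs MTC 29 mcg/mL: below toxic threshold.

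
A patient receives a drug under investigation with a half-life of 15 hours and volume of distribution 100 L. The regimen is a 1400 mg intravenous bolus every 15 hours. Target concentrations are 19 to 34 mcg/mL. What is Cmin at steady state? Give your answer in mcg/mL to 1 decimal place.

14.0 mcg/mL

τ = 15 h = 1 half-life, so f = (1/2)^1 = 0.5.
Accumulation ratio R = 1/(1 − f) = 1/0.5 = 2/1.
Single-dose peak C₀ = D/Vd = 1400/100 = 14 mcg/mL.
Steady-state peak Cmax,ss = C₀·R = 14 × 2/1 ≈ 28.000 mcg/mL.
Steady-state trough Cmin,ss = Cmax,ss·f ≈ 28.000 × 0.5 ≈ 14.000 mcg/mL.
Trough 14.0 mcg/mL vs MEC 19 mcg/mL: subtherapeutic.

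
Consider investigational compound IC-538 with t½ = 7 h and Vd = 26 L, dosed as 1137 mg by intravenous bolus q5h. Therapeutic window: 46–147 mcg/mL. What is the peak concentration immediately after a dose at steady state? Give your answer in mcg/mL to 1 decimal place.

k = ln2/t½ = ln2/7 ≈ 0.099021 h⁻¹; fraction remaining f = e^(−kτ) = e^(−0.099021×5) ≈ 0.6095.
At steady state, accumulation factor R = 1/(1 − e^(−kτ)) ≈ 2.5608.
Each bolus raises the concentration by D/Vd = 1137/26 ≈ 43.731 mcg/mL.
Cmax,ss = C₀/(1 − f) ≈ 43.731/0.3905 ≈ 111.987 mcg/mL.
Peak 112.0 mcg/mL vs MTC 147 mcg/mL: below toxic threshold.

112.0 mcg/mL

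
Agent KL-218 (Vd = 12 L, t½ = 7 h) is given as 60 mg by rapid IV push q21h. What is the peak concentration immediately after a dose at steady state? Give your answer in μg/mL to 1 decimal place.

The dosing interval is 3 half-lives, so f = 2^(−3) = 0.125.
Accumulation ratio R = 1/(1 − f) = 1/0.875 = 8/7.
Single-dose peak C₀ = D/Vd = 60/12 = 5 μg/mL.
Steady-state peak Cmax,ss = C₀·R = 5 × 8/7 ≈ 5.714 μg/mL.

5.7 μg/mL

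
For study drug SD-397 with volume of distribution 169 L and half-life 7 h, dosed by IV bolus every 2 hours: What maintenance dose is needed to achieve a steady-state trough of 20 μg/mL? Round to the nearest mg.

740 mg

τ/t½ = 2/7 ≈ 0.28571, so f = (1/2)^(2/7) ≈ 0.820335.
Cmin,ss = (D/Vd)·f/(1−f), so D = Cmin,ss·Vd·(1−f)/f.
D = 20 × 169 × (1−f)/f ≈ 20 × 169 × 0.21901 ≈ 740.25 mg.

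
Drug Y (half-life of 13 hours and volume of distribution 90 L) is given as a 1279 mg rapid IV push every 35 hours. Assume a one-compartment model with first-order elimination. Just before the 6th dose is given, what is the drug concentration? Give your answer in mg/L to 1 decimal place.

f = (1/2)^(τ/t½) = (1/2)^(35/13) ≈ 0.1547.
C₀ = D/Vd = 1279/90 ≈ 14.211 mg/L.
Before the 6th dose, 5 doses have been given. Superposition: Cmin = C₀·(f + f² + … + f^5).
≈ 14.211 × (0.1547 + 0.0239 + 0.0037 + 0.0006 + 0.0001) ≈ 14.211 × 0.1830 ≈ 2.601 mg/L.

2.6 mg/L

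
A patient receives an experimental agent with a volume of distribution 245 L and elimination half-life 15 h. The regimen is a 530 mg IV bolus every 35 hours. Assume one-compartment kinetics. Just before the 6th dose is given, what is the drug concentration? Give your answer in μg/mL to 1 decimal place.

f = (1/2)^(τ/t½) = (1/2)^(35/15) ≈ 0.1984.
C₀ = D/Vd = 530/245 ≈ 2.163 μg/mL.
Before the 6th dose, 5 doses have been given. Superposition: Cmin = C₀·(f + f² + … + f^5).
≈ 2.163 × (0.1984 + 0.0394 + 0.0078 + 0.0015 + 0.0003) ≈ 2.163 × 0.2474 ≈ 0.535 μg/mL.

0.5 μg/mL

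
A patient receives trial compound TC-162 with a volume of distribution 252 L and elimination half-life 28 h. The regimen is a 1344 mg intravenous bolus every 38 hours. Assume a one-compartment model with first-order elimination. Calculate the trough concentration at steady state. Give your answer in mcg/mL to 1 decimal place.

k = ln2/t½ = ln2/28 ≈ 0.024755 h⁻¹; fraction remaining f = e^(−kτ) = e^(−0.024755×38) ≈ 0.3904.
Each bolus raises the concentration by D/Vd = 1344/252 ≈ 5.333 mcg/mL.
Steady-state trough Cmin,ss = C₀·f/(1−f) ≈ 5.333 × 0.3904/0.6096 ≈ 3.415 mcg/mL.

3.4 mcg/mL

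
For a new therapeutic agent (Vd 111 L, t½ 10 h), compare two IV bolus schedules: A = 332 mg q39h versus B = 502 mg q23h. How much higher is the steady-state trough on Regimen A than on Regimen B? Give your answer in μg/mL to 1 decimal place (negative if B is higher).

Regimen A: f = (1/2)^(39/10) ≈ 0.0670; Cmin,ss = (332/111)·f/(1−f) ≈ 0.215 μg/mL.
Regimen B: f = (1/2)^(23/10) ≈ 0.2031; Cmin,ss = (502/111)·f/(1−f) ≈ 1.153 μg/mL.
Difference ≈ 0.215 − 1.153 ≈ -0.938 μg/mL.

-0.9 μg/mL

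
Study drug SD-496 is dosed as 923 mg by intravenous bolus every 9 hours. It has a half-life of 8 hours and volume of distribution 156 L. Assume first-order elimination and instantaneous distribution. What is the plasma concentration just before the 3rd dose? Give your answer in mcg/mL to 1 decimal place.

f = (1/2)^(τ/t½) = (1/2)^(9/8) ≈ 0.4585.
C₀ = D/Vd = 923/156 ≈ 5.917 mcg/mL.
Before the 3rd dose, 2 doses have been given. Superposition: Cmin = C₀·(f + f²).
≈ 5.917 × (0.4585 + 0.2102) ≈ 5.917 × 0.6687 ≈ 3.957 mcg/mL.

4.0 mcg/mL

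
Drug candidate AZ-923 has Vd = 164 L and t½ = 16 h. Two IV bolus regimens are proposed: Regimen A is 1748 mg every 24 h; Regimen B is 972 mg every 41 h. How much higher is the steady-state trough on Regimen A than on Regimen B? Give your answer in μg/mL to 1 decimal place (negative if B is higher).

Regimen A: f = (1/2)^(24/16) ≈ 0.3536; Cmin,ss = (1748/164)·f/(1−f) ≈ 5.831 μg/mL.
Regimen B: f = (1/2)^(41/16) ≈ 0.1693; Cmin,ss = (972/164)·f/(1−f) ≈ 1.208 μg/mL.
Difference ≈ 5.831 − 1.208 ≈ 4.623 μg/mL.

4.6 μg/mL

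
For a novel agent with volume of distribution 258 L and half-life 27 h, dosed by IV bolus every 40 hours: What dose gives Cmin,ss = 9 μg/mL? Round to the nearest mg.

τ/t½ = 40/27 ≈ 1.4815, so f = (1/2)^(40/27) ≈ 0.358121.
Cmin,ss = (D/Vd)·f/(1−f), so D = Cmin,ss·Vd·(1−f)/f.
D = 9 × 258 × (1−f)/f ≈ 9 × 258 × 1.79235 ≈ 4161.84 mg.

4162 mg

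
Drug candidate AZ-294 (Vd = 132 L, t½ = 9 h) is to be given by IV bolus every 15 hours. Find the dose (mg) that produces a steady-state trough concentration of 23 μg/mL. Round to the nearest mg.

τ/t½ = 15/9 ≈ 1.6667, so f = (1/2)^(15/9) ≈ 0.314980.
Cmin,ss = (D/Vd)·f/(1−f), so D = Cmin,ss·Vd·(1−f)/f.
D = 23 × 132 × (1−f)/f ≈ 23 × 132 × 2.17480 ≈ 6602.69 mg.

6603 mg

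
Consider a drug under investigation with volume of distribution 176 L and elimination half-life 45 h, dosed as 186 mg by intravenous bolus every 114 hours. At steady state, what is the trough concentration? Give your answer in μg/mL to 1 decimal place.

k = ln2/t½ = ln2/45 ≈ 0.015403 h⁻¹; fraction remaining f = e^(−kτ) = e^(−0.015403×114) ≈ 0.1727.
At steady state, accumulation factor R = 1/(1 − e^(−kτ)) ≈ 1.2088.
Each bolus raises the concentration by D/Vd = 186/176 ≈ 1.057 μg/mL.
Cmax,ss = C₀/(1 − f) ≈ 1.057/0.8273 ≈ 1.278 μg/mL.
Steady-state trough Cmin,ss = Cmax,ss·f ≈ 1.278 × 0.1727 ≈ 0.221 μg/mL.

0.2 μg/mL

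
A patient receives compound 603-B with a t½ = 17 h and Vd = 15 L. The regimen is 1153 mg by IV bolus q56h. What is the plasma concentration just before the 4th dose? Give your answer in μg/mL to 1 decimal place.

8.7 μg/mL

f = (1/2)^(τ/t½) = (1/2)^(56/17) ≈ 0.1019.
C₀ = D/Vd = 1153/15 ≈ 76.867 μg/mL.
Before the 4th dose, 3 doses have been given. Superposition: Cmin = C₀·(f + f² + … + f^3).
≈ 76.867 × (0.1019 + 0.0104 + 0.0011) ≈ 76.867 × 0.1134 ≈ 8.717 μg/mL.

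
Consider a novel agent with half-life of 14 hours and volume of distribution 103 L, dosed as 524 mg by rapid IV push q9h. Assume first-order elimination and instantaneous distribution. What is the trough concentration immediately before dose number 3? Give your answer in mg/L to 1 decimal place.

f = (1/2)^(τ/t½) = (1/2)^(9/14) ≈ 0.6404.
C₀ = D/Vd = 524/103 ≈ 5.087 mg/L.
Before the 3rd dose, 2 doses have been given. Superposition: Cmin = C₀·(f + f²).
≈ 5.087 × (0.6404 + 0.4101) ≈ 5.087 × 1.0505 ≈ 5.344 mg/L.

5.3 mg/L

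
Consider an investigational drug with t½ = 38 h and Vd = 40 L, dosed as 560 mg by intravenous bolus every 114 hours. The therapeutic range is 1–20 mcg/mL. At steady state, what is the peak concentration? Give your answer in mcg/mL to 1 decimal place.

The dosing interval is 3 half-lives, so f = 2^(−3) = 0.125.
Accumulation ratio R = 1/(1 − f) = 1/0.875 = 8/7.
Single-dose peak C₀ = D/Vd = 560/40 = 14 mcg/mL.
Steady-state peak Cmax,ss = C₀·R = 14 × 8/7 ≈ 16.000 mcg/mL.
Peak 16.0 mcg/mL vs MTC 20 mcg/mL: below toxic threshold.

16.0 mcg/mL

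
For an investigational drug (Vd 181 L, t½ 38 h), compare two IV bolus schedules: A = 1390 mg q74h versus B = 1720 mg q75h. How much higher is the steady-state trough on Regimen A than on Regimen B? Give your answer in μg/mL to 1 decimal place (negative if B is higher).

-0.6 μg/mL

Regimen A: f = (1/2)^(74/38) ≈ 0.2593; Cmin,ss = (1390/181)·f/(1−f) ≈ 2.688 μg/mL.
Regimen B: f = (1/2)^(75/38) ≈ 0.2546; Cmin,ss = (1720/181)·f/(1−f) ≈ 3.246 μg/mL.
Difference ≈ 2.688 − 3.246 ≈ -0.558 μg/mL.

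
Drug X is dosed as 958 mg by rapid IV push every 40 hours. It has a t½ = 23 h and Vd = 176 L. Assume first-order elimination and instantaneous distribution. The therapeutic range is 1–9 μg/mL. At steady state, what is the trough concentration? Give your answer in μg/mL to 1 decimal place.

2.3 μg/mL

Over one 40-h interval, 40/23 ≈ 1.7391 half-lives elapse, leaving f ≈ 0.2996 of each dose.
Each bolus raises the concentration by D/Vd = 958/176 ≈ 5.443 μg/mL.
Steady-state trough Cmin,ss = C₀·f/(1−f) ≈ 5.443 × 0.2996/0.7004 ≈ 2.328 μg/mL.
Trough 2.3 μg/mL vs MEC 1 μg/mL: adequate.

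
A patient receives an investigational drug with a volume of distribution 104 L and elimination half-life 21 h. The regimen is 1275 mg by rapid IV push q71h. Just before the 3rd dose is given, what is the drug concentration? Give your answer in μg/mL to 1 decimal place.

f = (1/2)^(τ/t½) = (1/2)^(71/21) ≈ 0.0960.
C₀ = D/Vd = 1275/104 ≈ 12.260 μg/mL.
Before the 3rd dose, 2 doses have been given. Superposition: Cmin = C₀·(f + f²).
≈ 12.260 × (0.0960 + 0.0092) ≈ 12.260 × 0.1052 ≈ 1.290 μg/mL.

1.3 μg/mL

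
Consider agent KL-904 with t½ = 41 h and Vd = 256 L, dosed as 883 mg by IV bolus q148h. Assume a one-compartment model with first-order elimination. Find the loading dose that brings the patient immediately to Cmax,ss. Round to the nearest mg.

962 mg

f = (1/2)^(148/41) ≈ 0.081913; accumulation ratio R = 1/(1−f) ≈ 1.08922.
Loading dose to hit Cmax,ss on first dose: D_load = D_maint·R ≈ 883 × 1.08922 ≈ 961.78 mg.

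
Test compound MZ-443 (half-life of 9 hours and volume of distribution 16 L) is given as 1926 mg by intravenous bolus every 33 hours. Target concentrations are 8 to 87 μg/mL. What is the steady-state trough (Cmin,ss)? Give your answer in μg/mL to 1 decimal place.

10.3 μg/mL

k = ln2/t½ = ln2/9 ≈ 0.077016 h⁻¹; fraction remaining f = e^(−kτ) = e^(−0.077016×33) ≈ 0.0787.
Each bolus raises the concentration by D/Vd = 1926/16 ≈ 120.375 μg/mL.
Steady-state trough Cmin,ss = C₀·f/(1−f) ≈ 120.375 × 0.0787/0.9213 ≈ 10.283 μg/mL.
Trough 10.3 μg/mL vs MEC 8 μg/mL: adequate.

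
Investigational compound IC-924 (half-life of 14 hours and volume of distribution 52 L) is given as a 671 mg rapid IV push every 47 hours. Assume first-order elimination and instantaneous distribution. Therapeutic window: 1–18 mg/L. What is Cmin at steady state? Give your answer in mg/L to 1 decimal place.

1.4 mg/L

k = ln2/t½ = ln2/14 ≈ 0.049511 h⁻¹; fraction remaining f = e^(−kτ) = e^(−0.049511×47) ≈ 0.0976.
Accumulation ratio R = 1/(1 − f) ≈ 1/0.9024 ≈ 1.1082.
Each bolus raises the concentration by D/Vd = 671/52 ≈ 12.904 mg/L.
Steady-state peak Cmax,ss = C₀·R ≈ 12.904 × 1.1082 ≈ 14.300 mg/L.
Steady-state trough Cmin,ss = Cmax,ss·f ≈ 14.300 × 0.0976 ≈ 1.396 mg/L.
Trough 1.4 mg/L vs MEC 1 mg/L: adequate.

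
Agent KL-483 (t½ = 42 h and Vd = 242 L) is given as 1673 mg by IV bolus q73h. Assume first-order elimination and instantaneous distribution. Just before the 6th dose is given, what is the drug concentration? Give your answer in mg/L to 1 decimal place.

f = (1/2)^(τ/t½) = (1/2)^(73/42) ≈ 0.2998.
C₀ = D/Vd = 1673/242 ≈ 6.913 mg/L.
Before the 6th dose, 5 doses have been given. Superposition: Cmin = C₀·(f + f² + … + f^5).
≈ 6.913 × (0.2998 + 0.0899 + 0.0269 + 0.0081 + 0.0024) ≈ 6.913 × 0.4271 ≈ 2.953 mg/L.

3.0 mg/L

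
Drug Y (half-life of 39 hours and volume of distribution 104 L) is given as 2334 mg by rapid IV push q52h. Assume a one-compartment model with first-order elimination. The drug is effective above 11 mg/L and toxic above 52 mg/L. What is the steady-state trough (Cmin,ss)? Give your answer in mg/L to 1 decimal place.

14.8 mg/L

k = ln2/t½ = ln2/39 ≈ 0.017773 h⁻¹; fraction remaining f = e^(−kτ) = e^(−0.017773×52) ≈ 0.3969.
At steady state, accumulation factor R = 1/(1 − e^(−kτ)) ≈ 1.6581.
Each bolus raises the concentration by D/Vd = 2334/104 ≈ 22.442 mg/L.
Steady-state peak Cmax,ss = C₀·R ≈ 22.442 × 1.6581 ≈ 37.211 mg/L.
Steady-state trough Cmin,ss = Cmax,ss·f ≈ 37.211 × 0.3969 ≈ 14.769 mg/L.
Trough 14.8 mg/L vs MEC 11 mg/L: adequate.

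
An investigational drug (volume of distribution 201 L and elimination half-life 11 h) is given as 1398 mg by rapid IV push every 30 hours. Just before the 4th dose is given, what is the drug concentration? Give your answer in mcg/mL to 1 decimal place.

1.2 mcg/mL

f = (1/2)^(τ/t½) = (1/2)^(30/11) ≈ 0.1510.
C₀ = D/Vd = 1398/201 ≈ 6.955 mcg/mL.
Before the 4th dose, 3 doses have been given. Superposition: Cmin = C₀·(f + f² + … + f^3).
≈ 6.955 × (0.1510 + 0.0228 + 0.0034) ≈ 6.955 × 0.1772 ≈ 1.232 mcg/mL.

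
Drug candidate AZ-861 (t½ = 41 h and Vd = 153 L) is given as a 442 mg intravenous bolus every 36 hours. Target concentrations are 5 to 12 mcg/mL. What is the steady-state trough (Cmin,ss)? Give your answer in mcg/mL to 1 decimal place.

3.4 mcg/mL

k = ln2/t½ = ln2/41 ≈ 0.016906 h⁻¹; fraction remaining f = e^(−kτ) = e^(−0.016906×36) ≈ 0.5441.
At steady state, accumulation factor R = 1/(1 − e^(−kτ)) ≈ 2.1935.
Each bolus raises the concentration by D/Vd = 442/153 ≈ 2.889 mcg/mL.
Cmax,ss = C₀/(1 − f) ≈ 2.889/0.4559 ≈ 6.337 mcg/mL.
One interval later, Cmin,ss = Cmax,ss·e^(−kτ) ≈ 6.337 × 0.5441 ≈ 3.448 mcg/mL.
Trough 3.4 mcg/mL vs MEC 5 mcg/mL: subtherapeutic.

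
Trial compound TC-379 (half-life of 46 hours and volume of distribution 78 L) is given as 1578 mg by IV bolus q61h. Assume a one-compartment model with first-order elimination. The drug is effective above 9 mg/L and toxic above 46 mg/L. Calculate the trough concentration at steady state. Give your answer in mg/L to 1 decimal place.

13.4 mg/L

Over one 61-h interval, 61/46 ≈ 1.3261 half-lives elapse, leaving f ≈ 0.3988 of each dose.
Single-dose peak C₀ = D/Vd = 1578/78 ≈ 20.231 mg/L.
Steady-state trough Cmin,ss = C₀·f/(1−f) ≈ 20.231 × 0.3988/0.6012 ≈ 13.420 mg/L.
Trough 13.4 mg/L vs MEC 9 mg/L: adequate.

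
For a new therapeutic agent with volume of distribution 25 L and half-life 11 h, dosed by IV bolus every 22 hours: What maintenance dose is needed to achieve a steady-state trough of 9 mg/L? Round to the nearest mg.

τ/t½ = 22/11 ≈ 2, so f = (1/2)^(22/11) ≈ 0.250000.
Cmin,ss = (D/Vd)·f/(1−f), so D = Cmin,ss·Vd·(1−f)/f.
D = 9 × 25 × (1−f)/f ≈ 9 × 25 × 3.00000 ≈ 675.00 mg.

675 mg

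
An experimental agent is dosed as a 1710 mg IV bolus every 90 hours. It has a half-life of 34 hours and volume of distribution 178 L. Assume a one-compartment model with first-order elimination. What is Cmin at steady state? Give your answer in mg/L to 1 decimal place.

1.8 mg/L

k = ln2/t½ = ln2/34 ≈ 0.020387 h⁻¹; fraction remaining f = e^(−kτ) = e^(−0.020387×90) ≈ 0.1596.
Single-dose peak C₀ = D/Vd = 1710/178 ≈ 9.607 mg/L.
Steady-state trough Cmin,ss = C₀·f/(1−f) ≈ 9.607 × 0.1596/0.8404 ≈ 1.824 mg/L.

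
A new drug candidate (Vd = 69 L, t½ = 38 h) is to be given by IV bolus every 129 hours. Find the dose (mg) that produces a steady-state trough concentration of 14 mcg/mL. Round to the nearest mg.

τ/t½ = 129/38 ≈ 3.3947, so f = (1/2)^(129/38) ≈ 0.095079.
Cmin,ss = (D/Vd)·f/(1−f), so D = Cmin,ss·Vd·(1−f)/f.
D = 14 × 69 × (1−f)/f ≈ 14 × 69 × 9.51757 ≈ 9193.97 mg.

9194 mg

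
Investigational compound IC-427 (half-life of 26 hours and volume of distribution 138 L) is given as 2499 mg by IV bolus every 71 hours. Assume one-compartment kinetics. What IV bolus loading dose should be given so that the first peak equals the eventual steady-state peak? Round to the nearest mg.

f = (1/2)^(71/26) ≈ 0.150646; accumulation ratio R = 1/(1−f) ≈ 1.17737.
Loading dose to hit Cmax,ss on first dose: D_load = D_maint·R ≈ 2499 × 1.17737 ≈ 2942.25 mg.

2942 mg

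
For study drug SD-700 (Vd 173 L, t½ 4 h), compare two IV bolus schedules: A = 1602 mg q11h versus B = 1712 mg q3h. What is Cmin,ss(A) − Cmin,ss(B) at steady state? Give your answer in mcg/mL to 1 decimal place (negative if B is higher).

Regimen A: f = (1/2)^(11/4) ≈ 0.1487; Cmin,ss = (1602/173)·f/(1−f) ≈ 1.618 mcg/mL.
Regimen B: f = (1/2)^(3/4) ≈ 0.5946; Cmin,ss = (1712/173)·f/(1−f) ≈ 14.514 mcg/mL.
Difference ≈ 1.618 − 14.514 ≈ -12.896 mcg/mL.

-12.9 mcg/mL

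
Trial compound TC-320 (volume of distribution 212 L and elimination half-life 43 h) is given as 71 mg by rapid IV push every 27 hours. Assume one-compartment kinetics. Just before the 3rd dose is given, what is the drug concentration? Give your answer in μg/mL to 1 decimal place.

f = (1/2)^(τ/t½) = (1/2)^(27/43) ≈ 0.6471.
C₀ = D/Vd = 71/212 ≈ 0.335 μg/mL.
Before the 3rd dose, 2 doses have been given. Superposition: Cmin = C₀·(f + f²).
≈ 0.335 × (0.6471 + 0.4187) ≈ 0.335 × 1.0658 ≈ 0.357 μg/mL.

0.4 μg/mL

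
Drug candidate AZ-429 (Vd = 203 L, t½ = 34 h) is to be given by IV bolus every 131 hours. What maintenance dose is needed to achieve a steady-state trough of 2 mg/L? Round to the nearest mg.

5460 mg

τ/t½ = 131/34 ≈ 3.8529, so f = (1/2)^(131/34) ≈ 0.069207.
Cmin,ss = (D/Vd)·f/(1−f), so D = Cmin,ss·Vd·(1−f)/f.
D = 2 × 203 × (1−f)/f ≈ 2 × 203 × 13.44941 ≈ 5460.46 mg.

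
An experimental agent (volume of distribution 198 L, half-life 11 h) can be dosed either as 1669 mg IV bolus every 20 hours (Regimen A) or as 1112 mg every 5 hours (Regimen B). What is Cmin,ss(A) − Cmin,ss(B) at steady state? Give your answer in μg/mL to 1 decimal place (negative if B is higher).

Regimen A: f = (1/2)^(20/11) ≈ 0.2836; Cmin,ss = (1669/198)·f/(1−f) ≈ 3.337 μg/mL.
Regimen B: f = (1/2)^(5/11) ≈ 0.7297; Cmin,ss = (1112/198)·f/(1−f) ≈ 15.161 μg/mL.
Difference ≈ 3.337 − 15.161 ≈ -11.824 μg/mL.

-11.8 μg/mL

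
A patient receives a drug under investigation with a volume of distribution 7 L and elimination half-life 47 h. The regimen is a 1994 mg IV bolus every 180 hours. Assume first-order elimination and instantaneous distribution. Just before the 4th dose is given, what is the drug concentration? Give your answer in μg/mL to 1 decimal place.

21.5 μg/mL

f = (1/2)^(τ/t½) = (1/2)^(180/47) ≈ 0.0703.
C₀ = D/Vd = 1994/7 ≈ 284.857 μg/mL.
Before the 4th dose, 3 doses have been given. Superposition: Cmin = C₀·(f + f² + … + f^3).
≈ 284.857 × (0.0703 + 0.0049 + 0.0003) ≈ 284.857 × 0.0755 ≈ 21.507 μg/mL.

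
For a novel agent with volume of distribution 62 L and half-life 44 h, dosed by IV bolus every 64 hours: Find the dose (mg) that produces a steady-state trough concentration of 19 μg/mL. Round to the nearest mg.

τ/t½ = 64/44 ≈ 1.4545, so f = (1/2)^(64/44) ≈ 0.364870.
Cmin,ss = (D/Vd)·f/(1−f), so D = Cmin,ss·Vd·(1−f)/f.
D = 19 × 62 × (1−f)/f ≈ 19 × 62 × 1.74070 ≈ 2050.54 mg.

2051 mg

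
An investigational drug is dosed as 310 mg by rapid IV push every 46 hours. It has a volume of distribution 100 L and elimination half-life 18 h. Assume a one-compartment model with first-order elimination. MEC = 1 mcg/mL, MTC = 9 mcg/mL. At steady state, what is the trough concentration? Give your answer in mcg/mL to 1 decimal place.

0.6 mcg/mL

Over one 46-h interval, 46/18 ≈ 2.5556 half-lives elapse, leaving f ≈ 0.1701 of each dose.
At steady state, accumulation factor R = 1/(1 − e^(−kτ)) ≈ 1.2050.
Each bolus raises the concentration by D/Vd = 310/100 ≈ 3.100 mcg/mL.
Steady-state peak Cmax,ss = C₀·R ≈ 3.100 × 1.2050 ≈ 3.736 mcg/mL.
Steady-state trough Cmin,ss = Cmax,ss·f ≈ 3.736 × 0.1701 ≈ 0.635 mcg/mL.
Trough 0.6 mcg/mL vs MEC 1 mcg/mL: subtherapeutic.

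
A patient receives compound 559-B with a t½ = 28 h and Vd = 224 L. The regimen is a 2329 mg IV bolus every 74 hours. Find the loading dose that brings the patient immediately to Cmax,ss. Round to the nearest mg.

f = (1/2)^(74/28) ≈ 0.160111; accumulation ratio R = 1/(1−f) ≈ 1.19063.
Loading dose to hit Cmax,ss on first dose: D_load = D_maint·R ≈ 2329 × 1.19063 ≈ 2772.98 mg.

2773 mg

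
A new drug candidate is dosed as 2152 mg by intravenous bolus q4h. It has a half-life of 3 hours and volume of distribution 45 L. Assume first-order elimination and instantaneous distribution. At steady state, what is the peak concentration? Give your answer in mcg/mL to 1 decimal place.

k = ln2/t½ = ln2/3 ≈ 0.231049 h⁻¹; fraction remaining f = e^(−kτ) = e^(−0.231049×4) ≈ 0.3969.
At steady state, accumulation factor R = 1/(1 − e^(−kτ)) ≈ 1.6581.
Single-dose peak C₀ = D/Vd = 2152/45 ≈ 47.822 mcg/mL.
Steady-state peak Cmax,ss = C₀·R ≈ 47.822 × 1.6581 ≈ 79.294 mcg/mL.

79.3 mcg/mL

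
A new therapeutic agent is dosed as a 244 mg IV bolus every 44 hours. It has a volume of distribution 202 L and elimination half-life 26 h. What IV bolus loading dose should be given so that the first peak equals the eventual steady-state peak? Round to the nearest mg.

353 mg

f = (1/2)^(44/26) ≈ 0.309432; accumulation ratio R = 1/(1−f) ≈ 1.44808.
Loading dose to hit Cmax,ss on first dose: D_load = D_maint·R ≈ 244 × 1.44808 ≈ 353.33 mg.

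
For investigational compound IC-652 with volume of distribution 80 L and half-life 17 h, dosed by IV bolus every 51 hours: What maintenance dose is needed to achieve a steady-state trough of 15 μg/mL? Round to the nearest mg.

8400 mg

τ/t½ = 51/17 ≈ 3, so f = (1/2)^(51/17) ≈ 0.125000.
Cmin,ss = (D/Vd)·f/(1−f), so D = Cmin,ss·Vd·(1−f)/f.
D = 15 × 80 × (1−f)/f ≈ 15 × 80 × 7.00000 ≈ 8400.00 mg.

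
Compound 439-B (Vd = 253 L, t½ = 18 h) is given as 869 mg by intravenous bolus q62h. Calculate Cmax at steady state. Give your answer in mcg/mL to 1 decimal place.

Over one 62-h interval, 62/18 ≈ 3.4444 half-lives elapse, leaving f ≈ 0.0919 of each dose.
At steady state, accumulation factor R = 1/(1 − e^(−kτ)) ≈ 1.1012.
Each bolus raises the concentration by D/Vd = 869/253 ≈ 3.435 mcg/mL.
Steady-state peak Cmax,ss = C₀·R ≈ 3.435 × 1.1012 ≈ 3.783 mcg/mL.

3.8 mcg/mL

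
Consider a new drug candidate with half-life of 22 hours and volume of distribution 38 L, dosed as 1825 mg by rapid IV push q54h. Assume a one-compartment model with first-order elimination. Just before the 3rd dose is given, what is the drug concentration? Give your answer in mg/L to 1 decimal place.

10.4 mg/L

f = (1/2)^(τ/t½) = (1/2)^(54/22) ≈ 0.1824.
C₀ = D/Vd = 1825/38 ≈ 48.026 mg/L.
Before the 3rd dose, 2 doses have been given. Superposition: Cmin = C₀·(f + f²).
≈ 48.026 × (0.1824 + 0.0333) ≈ 48.026 × 0.2157 ≈ 10.359 mg/L.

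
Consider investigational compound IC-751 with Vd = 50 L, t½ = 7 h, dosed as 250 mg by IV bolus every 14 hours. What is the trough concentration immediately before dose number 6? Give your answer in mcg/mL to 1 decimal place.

f = (1/2)^(τ/t½) = (1/2)^(14/7) ≈ 0.2500.
C₀ = D/Vd = 250/50 ≈ 5.000 mcg/mL.
Before the 6th dose, 5 doses have been given. Superposition: Cmin = C₀·(f + f² + … + f^5).
≈ 5.000 × (0.2500 + 0.0625 + 0.0156 + 0.0039 + 0.0010) ≈ 5.000 × 0.3330 ≈ 1.665 mcg/mL.

1.7 mcg/mL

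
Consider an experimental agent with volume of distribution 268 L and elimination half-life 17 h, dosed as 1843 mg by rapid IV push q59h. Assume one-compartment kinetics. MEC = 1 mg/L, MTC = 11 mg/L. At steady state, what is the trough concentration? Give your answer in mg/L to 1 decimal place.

k = ln2/t½ = ln2/17 ≈ 0.040773 h⁻¹; fraction remaining f = e^(−kτ) = e^(−0.040773×59) ≈ 0.0902.
At steady state, accumulation factor R = 1/(1 − e^(−kτ)) ≈ 1.0991.
Single-dose peak C₀ = D/Vd = 1843/268 ≈ 6.877 mg/L.
Cmax,ss = C₀/(1 − f) ≈ 6.877/0.9098 ≈ 7.559 mg/L.
One interval later, Cmin,ss = Cmax,ss·e^(−kτ) ≈ 7.559 × 0.0902 ≈ 0.682 mg/L.
Trough 0.7 mg/L vs MEC 1 mg/L: subtherapeutic.

0.7 mg/L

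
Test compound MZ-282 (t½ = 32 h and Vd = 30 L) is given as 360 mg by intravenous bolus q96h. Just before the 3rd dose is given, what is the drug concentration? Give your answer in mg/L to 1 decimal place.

1.7 mg/L

f = (1/2)^(τ/t½) = (1/2)^(96/32) ≈ 0.1250.
C₀ = D/Vd = 360/30 ≈ 12.000 mg/L.
Before the 3rd dose, 2 doses have been given. Superposition: Cmin = C₀·(f + f²).
≈ 12.000 × (0.1250 + 0.0156) ≈ 12.000 × 0.1406 ≈ 1.687 mg/L.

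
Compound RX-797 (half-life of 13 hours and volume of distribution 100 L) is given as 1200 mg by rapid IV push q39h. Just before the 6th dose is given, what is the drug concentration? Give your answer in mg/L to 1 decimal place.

f = (1/2)^(τ/t½) = (1/2)^(39/13) ≈ 0.1250.
C₀ = D/Vd = 1200/100 ≈ 12.000 mg/L.
Before the 6th dose, 5 doses have been given. Superposition: Cmin = C₀·(f + f² + … + f^5).
≈ 12.000 × (0.1250 + 0.0156 + 0.0020 + 0.0002 + 0.0000) ≈ 12.000 × 0.1428 ≈ 1.714 mg/L.

1.7 mg/L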